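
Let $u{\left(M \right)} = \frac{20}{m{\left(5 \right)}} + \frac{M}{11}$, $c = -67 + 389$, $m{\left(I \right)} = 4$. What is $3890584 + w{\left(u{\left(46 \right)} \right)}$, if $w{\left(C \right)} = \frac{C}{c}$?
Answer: $\frac{13780448629}{3542} \approx 3.8906 \cdot 10^{6}$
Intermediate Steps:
$c = 322$
$u{\left(M \right)} = 5 + \frac{M}{11}$ ($u{\left(M \right)} = \frac{20}{4} + \frac{M}{11} = 20 \cdot \frac{1}{4} + M \frac{1}{11} = 5 + \frac{M}{11}$)
$w{\left(C \right)} = \frac{C}{322}$
$3890584 + w{\left(u{\left(46 \right)} \right)} = 3890584 + \frac{5 + \frac{1}{11} \cdot 46}{322} = 3890584 + \frac{5 + \frac{46}{11}}{322} = 3890584 + \frac{1}{322} \cdot \frac{101}{11} = 3890584 + \frac{101}{3542} = \frac{13780448629}{3542}$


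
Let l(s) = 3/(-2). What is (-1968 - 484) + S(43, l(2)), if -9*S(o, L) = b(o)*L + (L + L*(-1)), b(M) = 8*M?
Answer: -7184/3 ≈ -2394.7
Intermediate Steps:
l(s) = -3/2 (l(s) = 3*(-1/2) = -3/2)
S(o, L) = -8*L*o/9 (S(o, L) = -((8*o)*L + (L + L*(-1)))/9 = -(8*L*o + (L - L))/9 = -(8*L*o + 0)/9 = -8*L*o/9)
(-1968 - 484) + S(43, l(2)) = (-1968 - 484) - 8/9*(-3/2)*43 = -2452 + 172/3 = -7184/3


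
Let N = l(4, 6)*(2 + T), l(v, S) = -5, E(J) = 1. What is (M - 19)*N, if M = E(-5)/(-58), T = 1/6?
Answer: 71695/348 ≈ 206.02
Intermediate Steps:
T = ⅙ ≈ 0.16667
M = -1/58 (M = 1/(-58) = 1*(-1/58) = -1/58 ≈ -0.017241)
N = -65/6 (N = -5*(2 + ⅙) = -5*13/6 = -65/6 ≈ -10.833)
(M - 19)*N = (-1/58 - 19)*(-65/6) = -1103/58*(-65/6) = 71695/348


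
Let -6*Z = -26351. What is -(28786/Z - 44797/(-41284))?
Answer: -8310853091/1087874684 ≈ -7.6395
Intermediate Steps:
Z = 26351/6 (Z = -⅙*(-26351) = 26351/6 ≈ 4391.8)
-(28786/Z - 44797/(-41284)) = -(28786/(26351/6) - 44797/(-41284)) = -(28786*(6/26351) - 44797*(-1/41284)) = -(172716/26351 + 44797/41284) = -1*8310853091/1087874684 = -8310853091/1087874684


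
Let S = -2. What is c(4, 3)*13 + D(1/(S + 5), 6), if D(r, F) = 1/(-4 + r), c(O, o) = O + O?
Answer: 1141/11 ≈ 103.73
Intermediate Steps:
c(O, o) = 2*O
c(4, 3)*13 + D(1/(S + 5), 6) = (2*4)*13 + 1/(-4 + 1/(-2 + 5)) = 8*13 + 1/(-4 + 1/3) = 104 + 1/(-4 + ⅓) = 104 + 1/(-11/3) = 104 - 3/11 = 1141/11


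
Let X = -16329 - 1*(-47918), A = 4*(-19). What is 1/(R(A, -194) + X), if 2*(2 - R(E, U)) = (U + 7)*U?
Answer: 1/13452 ≈ 7.4338e-5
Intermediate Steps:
A = -76
X = 31589 (X = -16329 + 47918 = 31589)
R(E, U) = 2 - U*(7 + U)/2 (R(E, U) = 2 - (U + 7)*U/2 = 2 - (7 + U)*U/2 = 2 - U*(7 + U)/2)
1/(R(A, -194) + X) = 1/((2 - 7/2*(-194) - ½*(-194)²) + 31589) = 1/((2 + 679 - ½*37636) + 31589) = 1/((2 + 679 - 18818) + 31589) = 1/(-18137 + 31589) = 1/13452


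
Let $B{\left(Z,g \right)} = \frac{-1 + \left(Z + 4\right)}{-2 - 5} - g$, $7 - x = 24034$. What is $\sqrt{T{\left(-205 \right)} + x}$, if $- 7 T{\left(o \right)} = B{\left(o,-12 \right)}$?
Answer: $\frac{i \sqrt{1177609}}{7} \approx 155.03 i$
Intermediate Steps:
$x = -24027$ ($x = 7 - 24034 = -24027$)
$B{\left(Z,g \right)} = - \frac{3}{7} - g - \frac{Z}{7}$ ($B{\left(Z,g \right)} = \frac{-1 + \left(4 + Z\right)}{-7} - g = \left(3 + Z\right) \left(- \frac{1}{7}\right) - g = \left(- \frac{3}{7} - \frac{Z}{7}\right) - g = - \frac{3}{7} - g - \frac{Z}{7}$)
$T{\left(o \right)} = - \frac{81}{49} + \frac{o}{49}$ ($T{\left(o \right)} = - \frac{- \frac{3}{7} - -12 - \frac{o}{7}}{7} = - \frac{- \frac{3}{7} + 12 - \frac{o}{7}}{7} = - \frac{\frac{81}{7} - \frac{o}{7}}{7} = - \frac{81}{49} + \frac{o}{49}$)
$\sqrt{T{\left(-205 \right)} + x} = \sqrt{\left(- \frac{81}{49} + \frac{1}{49} \left(-205\right)\right) - 24027} = \sqrt{\left(- \frac{81}{49} - \frac{205}{49}\right) - 24027} = \sqrt{- \frac{286}{49} - 24027} = \sqrt{- \frac{1177609}{49}} = \frac{i \sqrt{1177609}}{7}$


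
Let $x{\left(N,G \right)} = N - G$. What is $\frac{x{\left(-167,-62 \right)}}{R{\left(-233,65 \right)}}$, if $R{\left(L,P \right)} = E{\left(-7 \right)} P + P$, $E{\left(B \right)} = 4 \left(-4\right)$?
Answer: $\frac{7}{65} \approx 0.10769$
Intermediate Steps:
$E{\left(B \right)} = -16$
$R{\left(L,P \right)} = - 15 P$ ($R{\left(L,P \right)} = - 16 P + P = - 15 P$)
$\frac{x{\left(-167,-62 \right)}}{R{\left(-233,65 \right)}} = \frac{-167 - -62}{\left(-15\right) 65} = \frac{-167 + 62}{-975} = \left(-105\right) \left(- \frac{1}{975}\right) = \frac{7}{65}$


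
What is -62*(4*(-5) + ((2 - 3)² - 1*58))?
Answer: 4774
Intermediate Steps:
-62*(4*(-5) + ((2 - 3)² - 1*58)) = -62*(-20 + ((-1)² - 58)) = -62*(-20 + (1 - 58)) = -62*(-20 - 57) = -62*(-77) = 4774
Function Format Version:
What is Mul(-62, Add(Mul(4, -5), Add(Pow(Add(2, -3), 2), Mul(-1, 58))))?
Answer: 4774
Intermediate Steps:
Mul(-62, Add(Mul(4, -5), Add(Pow(Add(2, -3), 2), Mul(-1, 58)))) = Mul(-62, Add(-20, Add(Pow(-1, 2), -58))) = Mul(-62, Add(-20, Add(1, -58))) = Mul(-62, Add(-20, -57)) = Mul(-62, -77) = 4774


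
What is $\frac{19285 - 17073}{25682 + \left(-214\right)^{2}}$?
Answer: $\frac{1106}{35739} \approx 0.030947$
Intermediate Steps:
$\frac{19285 - 17073}{25682 + \left(-214\right)^{2}} = \frac{2212}{25682 + 45796} = \frac{2212}{71478} = 2212 \cdot \frac{1}{71478} = \frac{1106}{35739}$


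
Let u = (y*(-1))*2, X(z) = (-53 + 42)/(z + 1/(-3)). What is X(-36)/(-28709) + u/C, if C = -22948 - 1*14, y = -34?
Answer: -106774427/35927275161 ≈ -0.0029720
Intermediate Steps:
X(z) = -11/(-1/3 + z) (X(z) = -11/(z - 1/3) = -11/(-1/3 + z))
C = -22962 (C = -22948 - 14 = -22962)
u = 68 (u = -34*(-1)*2 = 34*2 = 68)
X(-36)/(-28709) + u/C = -33/(-1 + 3*(-36))/(-28709) + 68/(-22962) = -33/(-1 - 108)*(-1/28709) + 68*(-1/22962) = -33/(-109)*(-1/28709) - 34/11481 = -33*(-1/109)*(-1/28709) - 34/11481 = (33/109)*(-1/28709) - 34/11481 = -33/3129281 - 34/11481 = -106774427/35927275161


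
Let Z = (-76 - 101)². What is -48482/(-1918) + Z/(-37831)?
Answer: 126716680/5182847 ≈ 24.449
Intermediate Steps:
Z = 31329 (Z = (-177)² = 31329)
-48482/(-1918) + Z/(-37831) = -48482/(-1918) + 31329/(-37831) = -48482*(-1/1918) + 31329*(-1/37831) = 3463/137 - 31329/37831 = 126716680/5182847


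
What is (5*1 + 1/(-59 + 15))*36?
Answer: 1971/11 ≈ 179.18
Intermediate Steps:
(5*1 + 1/(-59 + 15))*36 = (5 + 1/(-44))*36 = (5 - 1/44)*36 = (219/44)*36 = 1971/11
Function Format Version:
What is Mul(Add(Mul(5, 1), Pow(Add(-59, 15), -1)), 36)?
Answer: Rational(1971, 11) ≈ 179.18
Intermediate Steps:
Mul(Add(Mul(5, 1), Pow(Add(-59, 15), -1)), 36) = Mul(Add(5, Pow(-44, -1)), 36) = Mul(Add(5, Rational(-1, 44)), 36) = Mul(Rational(219, 44), 36) = Rational(1971, 11)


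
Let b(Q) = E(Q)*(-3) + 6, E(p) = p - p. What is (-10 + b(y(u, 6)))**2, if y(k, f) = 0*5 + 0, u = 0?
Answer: 16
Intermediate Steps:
E(p) = 0
y(k, f) = 0 (y(k, f) = 0 + 0 = 0)
b(Q) = 6 (b(Q) = 0*(-3) + 6 = 0 + 6 = 6)
(-10 + b(y(u, 6)))**2 = (-10 + 6)**2 = (-4)**2 = 16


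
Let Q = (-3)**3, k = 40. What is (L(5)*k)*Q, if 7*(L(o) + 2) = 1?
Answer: 14040/7 ≈ 2005.7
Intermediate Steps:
L(o) = -13/7 (L(o) = -2 + (1/7)*1 = -2 + 1/7 = -13/7)
Q = -27
(L(5)*k)*Q = -13/7*40*(-27) = -520/7*(-27) = 14040/7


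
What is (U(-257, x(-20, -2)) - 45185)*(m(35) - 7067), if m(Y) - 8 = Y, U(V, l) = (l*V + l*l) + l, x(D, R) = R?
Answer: 313755056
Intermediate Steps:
U(V, l) = l + l² + V*l (U(V, l) = (V*l + l²) + l = (l² + V*l) + l = l + l² + V*l)
m(Y) = 8 + Y
(U(-257, x(-20, -2)) - 45185)*(m(35) - 7067) = (-2*(1 - 257 - 2) - 45185)*((8 + 35) - 7067) = (-2*(-258) - 45185)*(43 - 7067) = (516 - 45185)*(-7024) = -44669*(-7024) = 313755056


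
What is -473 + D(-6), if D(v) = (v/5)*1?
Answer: -2371/5 ≈ -474.20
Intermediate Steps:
D(v) = v/5 (D(v) = (v*(⅕))*1 = (v/5)*1 = v/5)
-473 + D(-6) = -473 + (⅕)*(-6) = -473 - 6/5 = -2371/5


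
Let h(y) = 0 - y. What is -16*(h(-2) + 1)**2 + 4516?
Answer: 4372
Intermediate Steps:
h(y) = -y
-16*(h(-2) + 1)**2 + 4516 = -16*(-1*(-2) + 1)**2 + 4516 = -16*(2 + 1)**2 + 4516 = -16*3**2 + 4516 = -16*9 + 4516 = -144 + 4516 = 4372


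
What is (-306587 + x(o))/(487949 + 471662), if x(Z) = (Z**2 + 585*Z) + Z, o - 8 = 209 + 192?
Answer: 100368/959611 ≈ 0.10459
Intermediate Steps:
o = 409 (o = 8 + (209 + 192) = 8 + 401 = 409)
x(Z) = Z**2 + 586*Z
(-306587 + x(o))/(487949 + 471662) = (-306587 + 409*(586 + 409))/(487949 + 471662) = (-306587 + 409*995)/959611 = (-306587 + 406955)*(1/959611) = 100368*(1/959611) = 100368/959611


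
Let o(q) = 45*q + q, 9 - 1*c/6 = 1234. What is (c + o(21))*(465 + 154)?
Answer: -3951696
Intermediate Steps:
c = -7350 (c = 54 - 6*1234 = 54 - 7404 = -7350)
o(q) = 46*q
(c + o(21))*(465 + 154) = (-7350 + 46*21)*(465 + 154) = (-7350 + 966)*619 = -6384*619 = -3951696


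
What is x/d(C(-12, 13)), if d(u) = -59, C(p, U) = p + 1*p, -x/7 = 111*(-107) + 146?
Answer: -82117/59 ≈ -1391.8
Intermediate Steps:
x = 82117 (x = -7*(111*(-107) + 146) = -7*(-11877 + 146) = -7*(-11731) = 82117)
C(p, U) = 2*p (C(p, U) = p + p = 2*p)
x/d(C(-12, 13)) = 82117/(-59) = 82117*(-1/59) = -82117/59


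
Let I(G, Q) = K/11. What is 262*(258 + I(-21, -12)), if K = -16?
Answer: 739364/11 ≈ 67215.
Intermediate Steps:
I(G, Q) = -16/11
262*(258 + I(-21, -12)) = 262*(258 - 16/11) = 262*(2822/11) = 739364/11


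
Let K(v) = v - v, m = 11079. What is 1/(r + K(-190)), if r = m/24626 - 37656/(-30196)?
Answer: 185901674/315464535 ≈ 0.58930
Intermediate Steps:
K(v) = 0
r = 315464535/185901674 (r = 11079/24626 - 37656/(-30196) = 11079*(1/24626) - 37656*(-1/30196) = 11079/24626 + 9414/7549 = 315464535/185901674 ≈ 1.6969)
1/(r + K(-190)) = 1/(315464535/185901674 + 0) = 1/(315464535/185901674) = 185901674/315464535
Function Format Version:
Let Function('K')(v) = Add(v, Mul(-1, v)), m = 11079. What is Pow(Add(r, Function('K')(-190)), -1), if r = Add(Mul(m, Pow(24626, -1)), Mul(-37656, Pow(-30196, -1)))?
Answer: Rational(185901674, 315464535) ≈ 0.58930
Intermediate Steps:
Function('K')(v) = 0
r = Rational(315464535, 185901674) (r = Add(Mul(11079, Pow(24626, -1)), Mul(-37656, Pow(-30196, -1))) = Add(Mul(11079, Rational(1, 24626)), Mul(-37656, Rational(-1, 30196))) = Add(Rational(11079, 24626), Rational(9414, 7549)) = Rational(315464535, 185901674) ≈ 1.6969)
Pow(Add(r, Function('K')(-190)), -1) = Pow(Add(Rational(315464535, 185901674), 0), -1) = Pow(Rational(315464535, 185901674), -1) = Rational(185901674, 315464535)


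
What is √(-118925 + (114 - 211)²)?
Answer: 2*I*√27379 ≈ 330.93*I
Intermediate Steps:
√(-118925 + (114 - 211)²) = √(-118925 + (-97)²) = √(-118925 + 9409) = √(-109516) = 2*I*√27379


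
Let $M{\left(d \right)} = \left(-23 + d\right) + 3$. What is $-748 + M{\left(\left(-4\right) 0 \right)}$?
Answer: $-768$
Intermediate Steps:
$M{\left(d \right)} = -20 + d$
$-748 + M{\left(\left(-4\right) 0 \right)} = -748 - 20 = -768$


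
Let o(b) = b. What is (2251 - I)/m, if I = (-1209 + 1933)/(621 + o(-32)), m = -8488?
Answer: -1325115/4999432 ≈ -0.26505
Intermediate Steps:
I = 724/589 (I = (-1209 + 1933)/(621 - 32) = 724/589 ≈ 1.2292)
(2251 - I)/m = (2251 - 1*724/589)/(-8488) = (2251 - 724/589)*(-1/8488) = (1325115/589)*(-1/8488) = -1325115/4999432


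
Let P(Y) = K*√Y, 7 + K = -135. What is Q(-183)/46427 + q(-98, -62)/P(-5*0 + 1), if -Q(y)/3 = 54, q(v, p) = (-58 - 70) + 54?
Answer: 1706297/3296317 ≈ 0.51764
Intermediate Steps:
q(v, p) = -74 (q(v, p) = -128 + 54 = -74)
Q(y) = -162 (Q(y) = -3*54 = -162)
K = -142 (K = -7 - 135 = -142)
P(Y) = -142*√Y
Q(-183)/46427 + q(-98, -62)/P(-5*0 + 1) = -162/46427 - 74*(-1/(142*√(-5*0 + 1))) = -162*1/46427 - 74*(-1/(142*√(0 + 1))) = -162/46427 - 74/((-142*√1)) = -162/46427 - 74/((-142*1)) = -162/46427 - 74/(-142) = -162/46427 - 74*(-1/142) = -162/46427 + 37/71 = 1706297/3296317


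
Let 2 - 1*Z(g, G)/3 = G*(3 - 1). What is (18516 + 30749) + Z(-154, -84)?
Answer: 49775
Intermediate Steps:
Z(g, G) = 6 - 6*G (Z(g, G) = 6 - 3*G*(3 - 1) = 6 - 3*G*2 = 6 - 6*G)
(18516 + 30749) + Z(-154, -84) = (18516 + 30749) + (6 - 6*(-84)) = 49265 + (6 + 504) = 49265 + 510 = 49775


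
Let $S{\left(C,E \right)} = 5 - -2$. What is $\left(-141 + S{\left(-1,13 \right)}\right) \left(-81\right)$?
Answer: $10854$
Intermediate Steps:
$S{\left(C,E \right)} = 7$ ($S{\left(C,E \right)} = 5 + 2 = 7$)
$\left(-141 + S{\left(-1,13 \right)}\right) \left(-81\right) = \left(-141 + 7\right) \left(-81\right) = \left(-134\right) \left(-81\right) = 10854$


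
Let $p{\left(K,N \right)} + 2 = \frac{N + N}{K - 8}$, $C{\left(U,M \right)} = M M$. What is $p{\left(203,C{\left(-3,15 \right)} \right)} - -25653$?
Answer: $\frac{333493}{13} \approx 25653.0$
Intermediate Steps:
$C{\left(U,M \right)} = M^{2}$
$p{\left(K,N \right)} = -2 + \frac{2 N}{-8 + K}$ ($p{\left(K,N \right)} = -2 + \frac{N + N}{K - 8} = -2 + \frac{2 N}{-8 + K}$)
$p{\left(203,C{\left(-3,15 \right)} \right)} - -25653 = \frac{2 \left(8 + 15^{2} - 203\right)}{-8 + 203} - -25653 = \frac{2 \left(8 + 225 - 203\right)}{195} + 25653 = 2 \cdot \frac{1}{195} \cdot 30 + 25653 = \frac{4}{13} + 25653 = \frac{333493}{13}$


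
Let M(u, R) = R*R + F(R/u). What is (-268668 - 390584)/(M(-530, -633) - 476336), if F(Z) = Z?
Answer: 349403560/40092277 ≈ 8.7150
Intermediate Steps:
M(u, R) = R**2 + R/u (M(u, R) = R*R + R/u = R**2 + R/u)
(-268668 - 390584)/(M(-530, -633) - 476336) = (-268668 - 390584)/(((-633)**2 - 633/(-530)) - 476336) = -659252/((400689 - 633*(-1/530)) - 476336) = -659252/((400689 + 633/530) - 476336) = -659252/(212365803/530 - 476336) = -659252/(-40092277/530) = -659252*(-530/40092277) = 349403560/40092277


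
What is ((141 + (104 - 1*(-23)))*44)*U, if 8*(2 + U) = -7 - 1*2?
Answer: -36850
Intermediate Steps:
U = -25/8 (U = -2 + (-7 - 1*2)/8 = -2 + (-7 - 2)/8 = -2 + (⅛)*(-9) = -2 - 9/8 = -25/8 ≈ -3.1250)
((141 + (104 - 1*(-23)))*44)*U = ((141 + (104 - 1*(-23)))*44)*(-25/8) = ((141 + (104 + 23))*44)*(-25/8) = ((141 + 127)*44)*(-25/8) = (268*44)*(-25/8) = 11792*(-25/8) = -36850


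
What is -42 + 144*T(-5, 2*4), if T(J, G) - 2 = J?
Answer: -474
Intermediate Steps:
T(J, G) = 2 + J
-42 + 144*T(-5, 2*4) = -42 + 144*(2 - 5) = -42 + 144*(-3) = -42 - 432 = -474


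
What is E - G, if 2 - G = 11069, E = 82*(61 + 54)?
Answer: 20497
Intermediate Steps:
E = 9430 (E = 82*115 = 9430)
G = -11067 (G = 2 - 1*11069 = 2 - 11069 = -11067)
E - G = 9430 - 1*(-11067) = 9430 + 11067 = 20497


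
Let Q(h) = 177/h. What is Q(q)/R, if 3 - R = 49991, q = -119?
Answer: 177/5948572 ≈ 2.9755e-5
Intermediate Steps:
R = -49988 (R = 3 - 1*49991 = 3 - 49991 = -49988)
Q(q)/R = (177/(-119))/(-49988) = (177*(-1/119))*(-1/49988) = -177/119*(-1/49988) = 177/5948572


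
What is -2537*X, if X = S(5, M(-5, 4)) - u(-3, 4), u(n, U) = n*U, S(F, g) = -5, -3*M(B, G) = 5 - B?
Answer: -17759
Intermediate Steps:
M(B, G) = -5/3 + B/3 (M(B, G) = -(5 - B)/3 = -5/3 + B/3)
u(n, U) = U*n
X = 7 (X = -5 - 4*(-3) = -5 - 1*(-12) = -5 + 12 = 7)
-2537*X = -2537*7 = -17759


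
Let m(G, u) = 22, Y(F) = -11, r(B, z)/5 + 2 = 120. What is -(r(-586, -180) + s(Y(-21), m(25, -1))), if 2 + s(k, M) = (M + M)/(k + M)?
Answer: -592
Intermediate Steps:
r(B, z) = 590 (r(B, z) = -10 + 5*120 = -10 + 600 = 590)
s(k, M) = -2 + 2*M/(M + k) (s(k, M) = -2 + (M + M)/(k + M) = -2 + (2*M)/(M + k) = -2 + 2*M/(M + k))
-(r(-586, -180) + s(Y(-21), m(25, -1))) = -(590 - 2*(-11)/(22 - 11)) = -(590 - 2*(-11)/11) = -(590 - 2*(-11)*1/11) = -(590 + 2) = -1*592 = -592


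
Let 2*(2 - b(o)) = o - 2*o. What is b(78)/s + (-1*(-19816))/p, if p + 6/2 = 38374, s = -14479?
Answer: 285342653/555573709 ≈ 0.51360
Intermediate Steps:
p = 38371 (p = -3 + 38374 = 38371)
b(o) = 2 + o/2 (b(o) = 2 - (o - 2*o)/2 = 2 - (-1)*o/2 = 2 + o/2)
b(78)/s + (-1*(-19816))/p = (2 + (1/2)*78)/(-14479) - 1*(-19816)/38371 = (2 + 39)*(-1/14479) + 19816*(1/38371) = 41*(-1/14479) + 19816/38371 = -41/14479 + 19816/38371 = 285342653/555573709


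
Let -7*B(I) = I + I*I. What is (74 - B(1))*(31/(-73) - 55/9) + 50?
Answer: -2002930/4599 ≈ -435.51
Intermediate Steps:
B(I) = -I/7 - I**2/7 (B(I) = -(I + I*I)/7 = -(I + I**2)/7 = -I/7 - I**2/7)
(74 - B(1))*(31/(-73) - 55/9) + 50 = (74 - (-1)*(1 + 1)/7)*(31/(-73) - 55/9) + 50 = (74 - (-1)*2/7)*(31*(-1/73) - 55*1/9) + 50 = (74 - 1*(-2/7))*(-31/73 - 55/9) + 50 = (74 + 2/7)*(-4294/657) + 50 = (520/7)*(-4294/657) + 50 = -2232880/4599 + 50 = -2002930/4599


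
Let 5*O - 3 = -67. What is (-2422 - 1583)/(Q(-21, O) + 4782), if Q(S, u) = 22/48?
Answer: -96120/114779 ≈ -0.83744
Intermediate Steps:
O = -64/5 (O = ⅗ + (⅕)*(-67) = ⅗ - 67/5 = -64/5 ≈ -12.800)
Q(S, u) = 11/24 (Q(S, u) = 22*(1/48) = 11/24)
(-2422 - 1583)/(Q(-21, O) + 4782) = (-2422 - 1583)/(11/24 + 4782) = -4005/114779/24 = -4005*24/114779 = -96120/114779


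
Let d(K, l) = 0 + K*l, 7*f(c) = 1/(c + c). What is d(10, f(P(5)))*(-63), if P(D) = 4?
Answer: -45/4 ≈ -11.250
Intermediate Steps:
f(c) = 1/(14*c) (f(c) = 1/(7*(c + c)) = 1/(7*((2*c))) = (1/(2*c))/7 = 1/(14*c))
d(K, l) = K*l
d(10, f(P(5)))*(-63) = (10*((1/14)/4))*(-63) = (10*((1/14)*(¼)))*(-63) = (10*(1/56))*(-63) = (5/28)*(-63) = -45/4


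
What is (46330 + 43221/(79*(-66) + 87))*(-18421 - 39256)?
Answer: -4565916823151/1709 ≈ -2.6717e+9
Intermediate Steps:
(46330 + 43221/(79*(-66) + 87))*(-18421 - 39256) = (46330 + 43221/(-5214 + 87))*(-57677) = (46330 + 43221/(-5127))*(-57677) = (46330 + 43221*(-1/5127))*(-57677) = (46330 - 14407/1709)*(-57677) = (79163563/1709)*(-57677) = -4565916823151/1709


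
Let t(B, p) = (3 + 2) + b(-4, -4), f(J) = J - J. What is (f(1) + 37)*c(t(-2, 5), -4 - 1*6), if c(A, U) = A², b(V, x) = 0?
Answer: 925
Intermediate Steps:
f(J) = 0
t(B, p) = 5 (t(B, p) = (3 + 2) + 0 = 5 + 0 = 5)
(f(1) + 37)*c(t(-2, 5), -4 - 1*6) = (0 + 37)*5² = 37*25 = 925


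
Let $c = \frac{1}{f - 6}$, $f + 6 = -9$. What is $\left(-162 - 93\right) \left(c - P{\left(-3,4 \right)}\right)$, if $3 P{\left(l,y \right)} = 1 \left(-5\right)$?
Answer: $- \frac{2890}{7} \approx -412.86$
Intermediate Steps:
$P{\left(l,y \right)} = - \frac{5}{3}$ ($P{\left(l,y \right)} = \frac{1 \left(-5\right)}{3} = \frac{1}{3} \left(-5\right) = - \frac{5}{3}$)
$f = -15$ ($f = -6 - 9 = -15$)
$c = - \frac{1}{21}$ ($c = \frac{1}{-15 - 6} = \frac{1}{-21} = - \frac{1}{21} \approx -0.047619$)
$\left(-162 - 93\right) \left(c - P{\left(-3,4 \right)}\right) = \left(-162 - 93\right) \left(- \frac{1}{21} - - \frac{5}{3}\right) = \left(-162 - 93\right) \left(- \frac{1}{21} + \frac{5}{3}\right) = \left(-255\right) \frac{34}{21} = - \frac{2890}{7}$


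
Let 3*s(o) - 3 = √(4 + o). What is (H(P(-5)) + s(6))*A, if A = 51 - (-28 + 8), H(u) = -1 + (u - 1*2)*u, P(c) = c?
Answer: 2485 + 71*√10/3 ≈ 2559.8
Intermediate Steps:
s(o) = 1 + √(4 + o)/3
H(u) = -1 + u*(-2 + u) (H(u) = -1 + (u - 2)*u = -1 + (-2 + u)*u = -1 + u*(-2 + u))
A = 71 (A = 51 - 1*(-20) = 51 + 20 = 71)
(H(P(-5)) + s(6))*A = ((-1 + (-5)² - 2*(-5)) + (1 + √(4 + 6)/3))*71 = ((-1 + 25 + 10) + (1 + √10/3))*71 = (34 + (1 + √10/3))*71 = (35 + √10/3)*71 = 2485 + 71*√10/3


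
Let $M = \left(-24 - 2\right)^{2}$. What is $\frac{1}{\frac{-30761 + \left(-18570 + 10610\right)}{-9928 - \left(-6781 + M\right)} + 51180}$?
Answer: $\frac{3823}{195699861} \approx 1.9535 \cdot 10^{-5}$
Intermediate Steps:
$M = 676$ ($M = \left(-26\right)^{2} = 676$)
$\frac{1}{\frac{-30761 + \left(-18570 + 10610\right)}{-9928 - \left(-6781 + M\right)} + 51180} = \frac{1}{\frac{-30761 + \left(-18570 + 10610\right)}{-9928 + \left(6781 - 676\right)} + 51180} = \frac{1}{\frac{-30761 - 7960}{-9928 + \left(6781 - 676\right)} + 51180} = \frac{1}{- \frac{38721}{-9928 + 6105} + 51180} = \frac{1}{- \frac{38721}{-3823} + 51180} = \frac{1}{\left(-38721\right) \left(- \frac{1}{3823}\right) + 51180} = \frac{1}{\frac{38721}{3823} + 51180} = \frac{1}{\frac{195699861}{3823}} = \frac{3823}{195699861}$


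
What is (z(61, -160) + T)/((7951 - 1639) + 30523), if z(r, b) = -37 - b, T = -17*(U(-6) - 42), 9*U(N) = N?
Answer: 509/22101 ≈ 0.023031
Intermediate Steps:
U(N) = N/9
T = 2176/3 (T = -17*((⅑)*(-6) - 42) = -17*(-⅔ - 42) = -17*(-128/3) = 2176/3 ≈ 725.33)
(z(61, -160) + T)/((7951 - 1639) + 30523) = ((-37 - 1*(-160)) + 2176/3)/((7951 - 1639) + 30523) = ((-37 + 160) + 2176/3)/(6312 + 30523) = (123 + 2176/3)/36835 = (2545/3)*(1/36835) = 509/22101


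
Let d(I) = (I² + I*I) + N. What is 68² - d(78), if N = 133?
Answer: -7677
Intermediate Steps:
d(I) = 133 + 2*I² (d(I) = (I² + I*I) + 133 = (I² + I²) + 133 = 2*I² + 133 = 133 + 2*I²)
68² - d(78) = 68² - (133 + 2*78²) = 4624 - (133 + 2*6084) = 4624 - (133 + 12168) = 4624 - 1*12301 = 4624 - 12301 = -7677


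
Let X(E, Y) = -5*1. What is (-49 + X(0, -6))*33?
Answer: -1782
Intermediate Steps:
X(E, Y) = -5
(-49 + X(0, -6))*33 = (-49 - 5)*33 = -54*33 = -1782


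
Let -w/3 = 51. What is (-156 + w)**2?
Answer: 95481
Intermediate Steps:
w = -153 (w = -3*51 = -153)
(-156 + w)**2 = (-156 - 153)**2 = (-309)**2 = 95481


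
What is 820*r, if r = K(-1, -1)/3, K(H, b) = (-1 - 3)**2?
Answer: 13120/3 ≈ 4373.3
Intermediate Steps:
K(H, b) = 16 (K(H, b) = (-4)**2 = 16)
r = 16/3 ≈ 5.3333
820*r = 820*(16/3) = 13120/3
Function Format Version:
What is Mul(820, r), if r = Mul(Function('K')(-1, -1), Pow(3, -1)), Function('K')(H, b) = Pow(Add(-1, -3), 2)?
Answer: Rational(13120, 3) ≈ 4373.3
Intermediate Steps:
Function('K')(H, b) = 16 (Function('K')(H, b) = Pow(-4, 2) = 16)
r = Rational(16, 3) (r = Mul(16, Pow(3, -1)) = Mul(16, Rational(1, 3)) = Rational(16, 3) ≈ 5.3333)
Mul(820, r) = Mul(820, Rational(16, 3)) = Rational(13120, 3)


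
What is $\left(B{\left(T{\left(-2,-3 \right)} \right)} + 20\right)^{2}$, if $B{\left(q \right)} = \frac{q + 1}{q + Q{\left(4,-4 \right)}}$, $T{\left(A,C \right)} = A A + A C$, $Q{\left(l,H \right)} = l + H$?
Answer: $\frac{44521}{100} \approx 445.21$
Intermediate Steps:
$Q{\left(l,H \right)} = H + l$
$T{\left(A,C \right)} = A^{2} + A C$
$B{\left(q \right)} = \frac{1 + q}{q}$ ($B{\left(q \right)} = \frac{q + 1}{q + \left(-4 + 4\right)} = \frac{1 + q}{q + 0} = \frac{1 + q}{q}$)
$\left(B{\left(T{\left(-2,-3 \right)} \right)} + 20\right)^{2} = \left(\frac{1 - 2 \left(-2 - 3\right)}{\left(-2\right) \left(-2 - 3\right)} + 20\right)^{2} = \left(\frac{1 - -10}{\left(-2\right) \left(-5\right)} + 20\right)^{2} = \left(\frac{1 + 10}{10} + 20\right)^{2} = \left(\frac{1}{10} \cdot 11 + 20\right)^{2} = \left(\frac{11}{10} + 20\right)^{2} = \left(\frac{211}{10}\right)^{2} = \frac{44521}{100}$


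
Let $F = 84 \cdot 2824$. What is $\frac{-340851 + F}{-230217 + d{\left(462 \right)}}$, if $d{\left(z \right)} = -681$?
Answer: $\frac{34545}{76966} \approx 0.44883$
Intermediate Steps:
$F = 237216$
$\frac{-340851 + F}{-230217 + d{\left(462 \right)}} = \frac{-340851 + 237216}{-230217 - 681} = - \frac{103635}{-230898} = \left(-103635\right) \left(- \frac{1}{230898}\right) = \frac{34545}{76966}$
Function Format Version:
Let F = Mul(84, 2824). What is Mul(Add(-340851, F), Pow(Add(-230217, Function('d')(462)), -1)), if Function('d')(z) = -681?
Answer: Rational(34545, 76966) ≈ 0.44883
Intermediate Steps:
F = 237216
Mul(Add(-340851, F), Pow(Add(-230217, Function('d')(462)), -1)) = Mul(Add(-340851, 237216), Pow(Add(-230217, -681), -1)) = Mul(-103635, Pow(-230898, -1)) = Mul(-103635, Rational(-1, 230898)) = Rational(34545, 76966)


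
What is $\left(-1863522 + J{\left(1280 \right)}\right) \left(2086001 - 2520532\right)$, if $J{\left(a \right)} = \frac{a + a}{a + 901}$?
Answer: $\frac{1766081256115582}{2181} \approx 8.0976 \cdot 10^{11}$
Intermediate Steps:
$J{\left(a \right)} = \frac{2 a}{901 + a}$
$\left(-1863522 + J{\left(1280 \right)}\right) \left(2086001 - 2520532\right) = \left(-1863522 + 2 \cdot 1280 \frac{1}{901 + 1280}\right) \left(2086001 - 2520532\right) = \left(-1863522 + 2 \cdot 1280 \cdot \frac{1}{2181}\right) \left(-434531\right) = \left(-1863522 + \frac{2560}{2181}\right) \left(-434531\right) = \left(- \frac{4064338922}{2181}\right) \left(-434531\right) = \frac{1766081256115582}{2181}$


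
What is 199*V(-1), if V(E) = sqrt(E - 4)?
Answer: 199*I*sqrt(5) ≈ 444.98*I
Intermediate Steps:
V(E) = sqrt(-4 + E)
199*V(-1) = 199*sqrt(-4 - 1) = 199*sqrt(-5) = 199*(I*sqrt(5)) = 199*I*sqrt(5)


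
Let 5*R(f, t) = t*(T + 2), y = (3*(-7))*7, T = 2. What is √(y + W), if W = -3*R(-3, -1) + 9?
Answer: I*√3390/5 ≈ 11.645*I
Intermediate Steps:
y = -147 (y = -21*7 = -147)
R(f, t) = 4*t/5 (R(f, t) = (t*(2 + 2))/5 = (t*4)/5 = (4*t)/5 = 4*t/5)
W = 57/5 (W = -12*(-1)/5 + 9 = -3*(-⅘) + 9 = 12/5 + 9 = 57/5 ≈ 11.400)
√(y + W) = √(-147 + 57/5) = √(-678/5) = I*√3390/5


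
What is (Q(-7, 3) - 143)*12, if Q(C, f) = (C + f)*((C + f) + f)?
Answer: -1668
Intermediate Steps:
Q(C, f) = (C + f)*(C + 2*f)
(Q(-7, 3) - 143)*12 = (((-7)² + 2*3² + 3*(-7)*3) - 143)*12 = ((49 + 2*9 - 63) - 143)*12 = ((49 + 18 - 63) - 143)*12 = (4 - 143)*12 = -139*12 = -1668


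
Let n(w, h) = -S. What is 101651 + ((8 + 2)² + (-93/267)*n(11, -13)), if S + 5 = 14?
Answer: 9056118/89 ≈ 1.0175e+5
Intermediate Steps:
S = 9 (S = -5 + 14 = 9)
n(w, h) = -9 (n(w, h) = -1*9 = -9)
101651 + ((8 + 2)² + (-93/267)*n(11, -13)) = 101651 + ((8 + 2)² - 93/267*(-9)) = 101651 + (10² - 93*1/267*(-9)) = 101651 + (100 - 31/89*(-9)) = 101651 + (100 + 279/89) = 101651 + 9179/89 = 9056118/89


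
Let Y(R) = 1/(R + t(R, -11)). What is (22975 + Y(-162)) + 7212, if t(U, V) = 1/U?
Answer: 792257653/26245 ≈ 30187.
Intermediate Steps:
Y(R) = 1/(R + 1/R)
(22975 + Y(-162)) + 7212 = (22975 - 162/(1 + (-162)²)) + 7212 = (22975 - 162/(1 + 26244)) + 7212 = (22975 - 162/26245) + 7212 = 602978713/26245 + 7212 = 792257653/26245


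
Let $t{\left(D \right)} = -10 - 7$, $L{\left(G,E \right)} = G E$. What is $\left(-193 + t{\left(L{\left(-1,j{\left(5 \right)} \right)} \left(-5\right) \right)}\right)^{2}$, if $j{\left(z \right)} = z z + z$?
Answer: $44100$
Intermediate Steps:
$j{\left(z \right)} = z + z^{2}$ ($j{\left(z \right)} = z^{2} + z = z + z^{2}$)
$L{\left(G,E \right)} = E G$
$t{\left(D \right)} = -17$
$\left(-193 + t{\left(L{\left(-1,j{\left(5 \right)} \right)} \left(-5\right) \right)}\right)^{2} = \left(-193 - 17\right)^{2} = \left(-210\right)^{2} = 44100$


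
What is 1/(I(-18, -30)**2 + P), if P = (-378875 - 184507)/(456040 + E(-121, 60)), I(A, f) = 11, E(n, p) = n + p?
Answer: 151993/18203359 ≈ 0.0083497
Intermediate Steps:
P = -187794/151993 (P = (-378875 - 184507)/(456040 + (-121 + 60)) = -563382/(456040 - 61) = -563382/455979 = -563382*1/455979 = -187794/151993 ≈ -1.2355)
1/(I(-18, -30)**2 + P) = 1/(11**2 - 187794/151993) = 1/(121 - 187794/151993) = 1/(18203359/151993) = 151993/18203359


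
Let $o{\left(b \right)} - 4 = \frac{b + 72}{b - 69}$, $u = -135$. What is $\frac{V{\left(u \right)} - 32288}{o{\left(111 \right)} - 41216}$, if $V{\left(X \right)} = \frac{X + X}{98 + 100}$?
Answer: $\frac{4972562}{6345977} \approx 0.78358$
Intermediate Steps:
$V{\left(X \right)} = \frac{X}{99}$ ($V{\left(X \right)} = \frac{2 X}{198} = 2 X \frac{1}{198} = \frac{X}{99}$)
$o{\left(b \right)} = 4 + \frac{72 + b}{-69 + b}$ ($o{\left(b \right)} = 4 + \frac{b + 72}{b - 69} = 4 + \frac{72 + b}{-69 + b}$)
$\frac{V{\left(u \right)} - 32288}{o{\left(111 \right)} - 41216} = \frac{\frac{1}{99} \left(-135\right) - 32288}{\frac{-204 + 5 \cdot 111}{-69 + 111} - 41216} = \frac{- \frac{15}{11} - 32288}{\frac{-204 + 555}{42} - 41216} = - \frac{355183}{11 \left(\frac{1}{42} \cdot 351 - 41216\right)} = - \frac{355183}{11 \left(\frac{117}{14} - 41216\right)} = - \frac{355183}{11 \left(- \frac{576907}{14}\right)} = \left(- \frac{355183}{11}\right) \left(- \frac{14}{576907}\right) = \frac{4972562}{6345977}$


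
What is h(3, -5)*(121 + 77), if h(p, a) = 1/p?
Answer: 66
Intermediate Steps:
h(3, -5)*(121 + 77) = (121 + 77)/3 = (⅓)*198 = 66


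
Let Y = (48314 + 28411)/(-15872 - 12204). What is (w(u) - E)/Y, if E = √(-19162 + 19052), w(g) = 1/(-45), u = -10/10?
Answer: 28076/3452625 + 28076*I*√110/76725 ≈ 0.0081318 + 3.8379*I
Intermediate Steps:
u = -1 (u = -10*⅒ = -1)
w(g) = -1/45
Y = -76725/28076 (Y = 76725/(-28076) = 76725*(-1/28076) = -76725/28076 ≈ -2.7328)
E = I*√110 (E = √(-110) = I*√110 ≈ 10.488*I)
(w(u) - E)/Y = (-1/45 - I*√110)/(-76725/28076) = (-1/45 - I*√110)*(-28076/76725) = 28076/3452625 + 28076*I*√110/76725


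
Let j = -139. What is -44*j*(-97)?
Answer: -593252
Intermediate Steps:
-44*j*(-97) = -44*(-139)*(-97) = 6116*(-97) = -593252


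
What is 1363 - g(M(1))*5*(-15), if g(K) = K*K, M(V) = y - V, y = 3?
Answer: 1663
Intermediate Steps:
M(V) = 3 - V
g(K) = K²
1363 - g(M(1))*5*(-15) = 1363 - (3 - 1*1)²*5*(-15) = 1363 - (3 - 1)²*5*(-15) = 1363 - 2²*5*(-15) = 1363 - 4*5*(-15) = 1363 - 20*(-15) = 1363 - 1*(-300) = 1363 + 300 = 1663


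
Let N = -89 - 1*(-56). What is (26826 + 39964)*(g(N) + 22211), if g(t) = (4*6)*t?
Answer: 1430575010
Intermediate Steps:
N = -33 (N = -89 + 56 = -33)
g(t) = 24*t
(26826 + 39964)*(g(N) + 22211) = (26826 + 39964)*(24*(-33) + 22211) = 66790*(-792 + 22211) = 66790*21419 = 1430575010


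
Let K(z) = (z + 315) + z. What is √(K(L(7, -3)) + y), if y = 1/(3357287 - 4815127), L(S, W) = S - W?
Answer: √44498415594885/364460 ≈ 18.303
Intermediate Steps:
K(z) = 315 + 2*z (K(z) = (315 + z) + z = 315 + 2*z)
y = -1/1457840 (y = 1/(-1457840) = -1/1457840 ≈ -6.8595e-7)
√(K(L(7, -3)) + y) = √((315 + 2*(7 - 1*(-3))) - 1/1457840) = √((315 + 2*(7 + 3)) - 1/1457840) = √((315 + 2*10) - 1/1457840) = √((315 + 20) - 1/1457840) = √(335 - 1/1457840) = √(488376399/1457840) = √44498415594885/364460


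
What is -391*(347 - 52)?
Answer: -115345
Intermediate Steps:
-391*(347 - 52) = -391*295 = -115345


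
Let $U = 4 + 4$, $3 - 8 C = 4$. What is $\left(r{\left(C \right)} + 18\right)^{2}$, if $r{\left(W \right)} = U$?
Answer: $676$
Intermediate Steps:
$C = - \frac{1}{8}$ ($C = \frac{3}{8} - \frac{1}{2} = - \frac{1}{8} \approx -0.125$)
$U = 8$
$r{\left(W \right)} = 8$
$\left(r{\left(C \right)} + 18\right)^{2} = \left(8 + 18\right)^{2} = 26^{2} = 676$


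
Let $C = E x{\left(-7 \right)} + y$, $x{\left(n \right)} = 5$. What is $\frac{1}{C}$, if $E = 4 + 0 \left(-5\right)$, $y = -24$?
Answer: $- \frac{1}{4} \approx -0.25$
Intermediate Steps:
$E = 4$ ($E = 4 + 0 = 4$)
$C = -4$ ($C = 4 \cdot 5 - 24 = 20 - 24 = -4$)
$\frac{1}{C} = \frac{1}{-4} = - \frac{1}{4}$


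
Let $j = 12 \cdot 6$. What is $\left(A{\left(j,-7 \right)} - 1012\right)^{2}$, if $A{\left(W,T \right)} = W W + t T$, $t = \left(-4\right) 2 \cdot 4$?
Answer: $19324816$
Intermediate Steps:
$j = 72$
$t = -32$ ($t = \left(-8\right) 4 = -32$)
$A{\left(W,T \right)} = W^{2} - 32 T$ ($A{\left(W,T \right)} = W W - 32 T = W^{2} - 32 T$)
$\left(A{\left(j,-7 \right)} - 1012\right)^{2} = \left(\left(72^{2} - -224\right) - 1012\right)^{2} = \left(\left(5184 + 224\right) - 1012\right)^{2} = \left(5408 - 1012\right)^{2} = 4396^{2} = 19324816$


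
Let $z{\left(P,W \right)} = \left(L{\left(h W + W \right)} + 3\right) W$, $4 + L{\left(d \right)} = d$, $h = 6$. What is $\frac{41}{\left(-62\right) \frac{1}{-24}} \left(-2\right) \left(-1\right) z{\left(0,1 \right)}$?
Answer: $\frac{5904}{31} \approx 190.45$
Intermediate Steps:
$L{\left(d \right)} = -4 + d$
$z{\left(P,W \right)} = W \left(-1 + 7 W\right)$ ($z{\left(P,W \right)} = \left(\left(-4 + \left(6 W + W\right)\right) + 3\right) W = \left(\left(-4 + 7 W\right) + 3\right) W = \left(-1 + 7 W\right) W = W \left(-1 + 7 W\right)$)
$\frac{41}{\left(-62\right) \frac{1}{-24}} \left(-2\right) \left(-1\right) z{\left(0,1 \right)} = \frac{41}{\left(-62\right) \frac{1}{-24}} \left(-2\right) \left(-1\right) 1 \left(-1 + 7 \cdot 1\right) = \frac{41}{\left(-62\right) \left(- \frac{1}{24}\right)} 2 \cdot 1 \left(-1 + 7\right) = \frac{41}{\frac{31}{12}} \cdot 2 \cdot 1 \cdot 6 = 41 \cdot \frac{12}{31} \cdot 2 \cdot 6 = \frac{492}{31} \cdot 12 = \frac{5904}{31}$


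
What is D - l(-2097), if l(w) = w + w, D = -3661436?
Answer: -3657242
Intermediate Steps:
l(w) = 2*w
D - l(-2097) = -3661436 - 2*(-2097) = -3661436 - 1*(-4194) = -3661436 + 4194 = -3657242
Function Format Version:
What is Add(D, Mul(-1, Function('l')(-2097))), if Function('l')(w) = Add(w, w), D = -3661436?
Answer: -3657242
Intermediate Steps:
Function('l')(w) = Mul(2, w)
Add(D, Mul(-1, Function('l')(-2097))) = Add(-3661436, Mul(-1, Mul(2, -2097))) = Add(-3661436, Mul(-1, -4194)) = Add(-3661436, 4194) = -3657242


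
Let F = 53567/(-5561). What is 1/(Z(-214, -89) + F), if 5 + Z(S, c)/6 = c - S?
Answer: 5561/3950353 ≈ 0.0014077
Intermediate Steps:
Z(S, c) = -30 - 6*S + 6*c (Z(S, c) = -30 + 6*(c - S) = -30 + (-6*S + 6*c) = -30 - 6*S + 6*c)
F = -53567/5561 (F = 53567*(-1/5561) = -53567/5561 ≈ -9.6326)
1/(Z(-214, -89) + F) = 1/((-30 - 6*(-214) + 6*(-89)) - 53567/5561) = 1/((-30 + 1284 - 534) - 53567/5561) = 1/(720 - 53567/5561) = 1/(3950353/5561) = 5561/3950353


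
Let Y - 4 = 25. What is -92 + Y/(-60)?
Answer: -5549/60 ≈ -92.483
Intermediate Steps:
Y = 29 (Y = 4 + 25 = 29)
-92 + Y/(-60) = -92 + 29/(-60) = -92 + 29*(-1/60) = -92 - 29/60 = -5549/60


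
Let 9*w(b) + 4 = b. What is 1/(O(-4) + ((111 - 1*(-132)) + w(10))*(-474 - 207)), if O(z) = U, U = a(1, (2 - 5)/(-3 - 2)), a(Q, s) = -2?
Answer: -1/165939 ≈ -6.0263e-6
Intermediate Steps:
w(b) = -4/9 + b/9
U = -2
O(z) = -2
1/(O(-4) + ((111 - 1*(-132)) + w(10))*(-474 - 207)) = 1/(-2 + ((111 - 1*(-132)) + (-4/9 + (1/9)*10))*(-474 - 207)) = 1/(-2 + ((111 + 132) + (-4/9 + 10/9))*(-681)) = 1/(-2 + (243 + 2/3)*(-681)) = 1/(-2 + (731/3)*(-681)) = 1/(-2 - 165937) = 1/(-165939) = -1/165939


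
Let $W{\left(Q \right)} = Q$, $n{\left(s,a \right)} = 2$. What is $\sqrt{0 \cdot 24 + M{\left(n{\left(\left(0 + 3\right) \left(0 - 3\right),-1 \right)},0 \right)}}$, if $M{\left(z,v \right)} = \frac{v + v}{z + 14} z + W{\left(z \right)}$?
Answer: $\sqrt{2} \approx 1.4142$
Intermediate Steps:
$M{\left(z,v \right)} = z + \frac{2 v z}{14 + z}$ ($M{\left(z,v \right)} = \frac{v + v}{z + 14} z + z = \frac{2 v}{14 + z} z + z = \frac{2 v z}{14 + z} + z = z + \frac{2 v z}{14 + z}$)
$\sqrt{0 \cdot 24 + M{\left(n{\left(\left(0 + 3\right) \left(0 - 3\right),-1 \right)},0 \right)}} = \sqrt{0 \cdot 24 + \frac{2 \left(14 + 2 + 2 \cdot 0\right)}{14 + 2}} = \sqrt{0 + \frac{2 \left(14 + 2 + 0\right)}{16}} = \sqrt{0 + 2 \cdot \frac{1}{16} \cdot 16} = \sqrt{0 + 2} = \sqrt{2}$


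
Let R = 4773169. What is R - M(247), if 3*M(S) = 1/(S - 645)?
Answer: 5699163787/1194 ≈ 4.7732e+6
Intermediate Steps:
M(S) = 1/(3*(-645 + S)) (M(S) = 1/(3*(S - 645)) = 1/(3*(-645 + S)))
R - M(247) = 4773169 - 1/(3*(-645 + 247)) = 4773169 - 1/(3*(-398)) = 4773169 - (-1)/(3*398) = 4773169 - 1*(-1/1194) = 4773169 + 1/1194 = 5699163787/1194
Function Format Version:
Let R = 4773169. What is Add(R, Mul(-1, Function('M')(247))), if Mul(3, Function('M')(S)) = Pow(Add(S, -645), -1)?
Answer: Rational(5699163787, 1194) ≈ 4.7732e+6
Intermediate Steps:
Function('M')(S) = Mul(Rational(1, 3), Pow(Add(-645, S), -1)) (Function('M')(S) = Mul(Rational(1, 3), Pow(Add(S, -645), -1)) = Mul(Rational(1, 3), Pow(Add(-645, S), -1)))
Add(R, Mul(-1, Function('M')(247))) = Add(4773169, Mul(-1, Mul(Rational(1, 3), Pow(Add(-645, 247), -1)))) = Add(4773169, Mul(-1, Mul(Rational(1, 3), Pow(-398, -1)))) = Add(4773169, Mul(-1, Mul(Rational(1, 3), Rational(-1, 398)))) = Add(4773169, Mul(-1, Rational(-1, 1194))) = Add(4773169, Rational(1, 1194)) = Rational(5699163787, 1194)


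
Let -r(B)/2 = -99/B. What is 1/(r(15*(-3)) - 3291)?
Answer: -5/16477 ≈ -0.00030345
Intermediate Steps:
r(B) = 198/B (r(B) = -(-198)/B = 198/B)
1/(r(15*(-3)) - 3291) = 1/(198/((15*(-3))) - 3291) = 1/(198/(-45) - 3291) = 1/(198*(-1/45) - 3291) = 1/(-22/5 - 3291) = 1/(-16477/5) = -5/16477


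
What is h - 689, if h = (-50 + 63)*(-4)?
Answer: -741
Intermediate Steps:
h = -52 (h = 13*(-4) = -52)
h - 689 = -52 - 689 = -741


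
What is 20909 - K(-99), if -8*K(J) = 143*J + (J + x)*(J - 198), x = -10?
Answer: 23186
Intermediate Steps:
K(J) = -143*J/8 - (-198 + J)*(-10 + J)/8 (K(J) = -(143*J + (J - 10)*(J - 198))/8 = -(143*J + (-10 + J)*(-198 + J))/8 = -(143*J + (-198 + J)*(-10 + J))/8 = -143*J/8 - (-198 + J)*(-10 + J)/8)
20909 - K(-99) = 20909 - (-495/2 - 1/8*(-99)**2 + (65/8)*(-99)) = 20909 - (-495/2 - 1/8*9801 - 6435/8) = 20909 - (-495/2 - 9801/8 - 6435/8) = 20909 - 1*(-2277) = 20909 + 2277 = 23186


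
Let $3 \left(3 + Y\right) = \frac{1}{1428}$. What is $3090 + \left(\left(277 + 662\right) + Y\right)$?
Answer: $\frac{17247385}{4284} \approx 4026.0$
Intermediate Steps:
$Y = - \frac{12851}{4284}$ ($Y = -3 + \frac{1}{3 \cdot 1428} = -3 + \frac{1}{3} \cdot \frac{1}{1428} = -3 + \frac{1}{4284} = - \frac{12851}{4284} \approx -2.9998$)
$3090 + \left(\left(277 + 662\right) + Y\right) = 3090 + \left(\left(277 + 662\right) - \frac{12851}{4284}\right) = 3090 + \left(939 - \frac{12851}{4284}\right) = 3090 + \frac{4009825}{4284} = \frac{17247385}{4284}$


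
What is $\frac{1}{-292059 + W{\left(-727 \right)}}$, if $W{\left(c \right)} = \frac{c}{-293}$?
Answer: $- \frac{293}{85572560} \approx -3.424 \cdot 10^{-6}$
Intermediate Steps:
$W{\left(c \right)} = - \frac{c}{293}$ ($W{\left(c \right)} = c \left(- \frac{1}{293}\right) = - \frac{c}{293}$)
$\frac{1}{-292059 + W{\left(-727 \right)}} = \frac{1}{-292059 - - \frac{727}{293}} = \frac{1}{-292059 + \frac{727}{293}} = \frac{1}{- \frac{85572560}{293}} = - \frac{293}{85572560}$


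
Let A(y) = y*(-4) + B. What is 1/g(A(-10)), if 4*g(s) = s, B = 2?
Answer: 2/21 ≈ 0.095238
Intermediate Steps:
A(y) = 2 - 4*y (A(y) = y*(-4) + 2 = -4*y + 2 = 2 - 4*y)
g(s) = s/4
1/g(A(-10)) = 1/((2 - 4*(-10))/4) = 1/((2 + 40)/4) = 1/((1/4)*42) = 1/(21/2) = 2/21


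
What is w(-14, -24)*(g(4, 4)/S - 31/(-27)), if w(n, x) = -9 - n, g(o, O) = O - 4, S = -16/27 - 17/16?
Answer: 155/27 ≈ 5.7407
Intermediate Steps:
S = -715/432 (S = -16*1/27 - 17*1/16 = -16/27 - 17/16 = -715/432 ≈ -1.6551)
g(o, O) = -4 + O
w(-14, -24)*(g(4, 4)/S - 31/(-27)) = (-9 - 1*(-14))*((-4 + 4)/(-715/432) - 31/(-27)) = (-9 + 14)*(0*(-432/715) - 31*(-1/27)) = 5*(0 + 31/27) = 5*(31/27) = 155/27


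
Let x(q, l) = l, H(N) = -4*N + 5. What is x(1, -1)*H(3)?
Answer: 7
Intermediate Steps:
H(N) = 5 - 4*N
x(1, -1)*H(3) = -(5 - 4*3) = -(5 - 12) = -1*(-7) = 7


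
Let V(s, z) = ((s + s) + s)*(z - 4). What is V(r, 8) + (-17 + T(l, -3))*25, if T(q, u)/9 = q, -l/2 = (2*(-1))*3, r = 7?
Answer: 2359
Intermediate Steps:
l = 12 (l = -2*2*(-1)*3 = -(-4)*3 = -2*(-6) = 12)
V(s, z) = 3*s*(-4 + z) (V(s, z) = (2*s + s)*(-4 + z) = (3*s)*(-4 + z) = 3*s*(-4 + z))
T(q, u) = 9*q
V(r, 8) + (-17 + T(l, -3))*25 = 3*7*(-4 + 8) + (-17 + 9*12)*25 = 3*7*4 + (-17 + 108)*25 = 84 + 91*25 = 84 + 2275 = 2359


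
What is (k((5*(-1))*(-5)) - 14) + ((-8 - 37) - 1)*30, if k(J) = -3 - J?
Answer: -1422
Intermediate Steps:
(k((5*(-1))*(-5)) - 14) + ((-8 - 37) - 1)*30 = ((-3 - 5*(-1)*(-5)) - 14) + ((-8 - 37) - 1)*30 = ((-3 - (-5)*(-5)) - 14) + (-45 - 1)*30 = ((-3 - 1*25) - 14) - 46*30 = ((-3 - 25) - 14) - 1380 = (-28 - 14) - 1380 = -42 - 1380 = -1422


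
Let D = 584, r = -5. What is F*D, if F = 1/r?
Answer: -584/5 ≈ -116.80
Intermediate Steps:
F = -1/5 (F = 1/(-5) = -1/5 ≈ -0.20000)
F*D = -1/5*584 = -584/5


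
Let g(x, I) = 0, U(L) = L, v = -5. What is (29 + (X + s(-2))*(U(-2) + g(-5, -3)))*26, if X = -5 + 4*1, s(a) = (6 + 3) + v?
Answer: 598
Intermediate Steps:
s(a) = 4 (s(a) = (6 + 3) - 5 = 9 - 5 = 4)
X = -1 (X = -5 + 4 = -1)
(29 + (X + s(-2))*(U(-2) + g(-5, -3)))*26 = (29 + (-1 + 4)*(-2 + 0))*26 = (29 + 3*(-2))*26 = (29 - 6)*26 = 23*26 = 598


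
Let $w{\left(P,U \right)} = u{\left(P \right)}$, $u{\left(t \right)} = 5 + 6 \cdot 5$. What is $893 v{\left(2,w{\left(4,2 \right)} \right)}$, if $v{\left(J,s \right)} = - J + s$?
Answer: $29469$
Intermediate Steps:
$u{\left(t \right)} = 35$ ($u{\left(t \right)} = 5 + 30 = 35$)
$w{\left(P,U \right)} = 35$
$v{\left(J,s \right)} = s - J$
$893 v{\left(2,w{\left(4,2 \right)} \right)} = 893 \left(35 - 2\right) = 893 \cdot 33 = 29469$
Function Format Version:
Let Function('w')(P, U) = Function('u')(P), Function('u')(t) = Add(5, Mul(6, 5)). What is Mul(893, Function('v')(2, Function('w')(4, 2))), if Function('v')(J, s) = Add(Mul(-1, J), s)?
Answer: 29469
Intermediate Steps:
Function('u')(t) = 35 (Function('u')(t) = Add(5, 30) = 35)
Function('w')(P, U) = 35
Function('v')(J, s) = Add(s, Mul(-1, J))
Mul(893, Function('v')(2, Function('w')(4, 2))) = Mul(893, Add(35, Mul(-1, 2))) = Mul(893, Add(35, -2)) = Mul(893, 33) = 29469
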